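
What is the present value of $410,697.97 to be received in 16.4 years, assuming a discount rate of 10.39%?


Present value formula: PV = FV / (1 + r)^t
PV = $410,697.97 / (1 + 0.1039)^16.4
PV = $410,697.97 / 5.058801
PV = $81,184.84

PV = FV / (1 + r)^t = $81,184.84


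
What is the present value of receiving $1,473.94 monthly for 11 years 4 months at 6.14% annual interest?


Present value of an ordinary annuity: PV = PMT × (1 − (1 + r)^(−n)) / r
Monthly rate r = 0.0614/12 ≈ 0.00511667, n = 136
PV = $1,473.94 × (1 − (1 + 0.0614/12)^(−136)) / (0.0614/12)
PV = $1,473.94 × 97.812198
PV = $144,169.31

PV = PMT × (1-(1+r)^(-n))/r = $144,169.31


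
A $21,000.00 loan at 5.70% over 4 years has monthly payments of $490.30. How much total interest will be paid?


Total paid over the life of the loan = PMT × n.
Total paid = $490.30 × 48 = $23,534.40
Total interest = total paid − principal = $23,534.40 − $21,000.00 = $2,534.40

Total interest = (PMT × n) - PV = $2,534.40


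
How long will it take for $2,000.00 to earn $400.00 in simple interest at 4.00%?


Rearrange the simple interest formula for t:
I = P × r × t  ⇒  t = I / (P × r)
t = $400.00 / ($2,000.00 × 0.04)
t = 5

t = I/(P×r) = 5 years


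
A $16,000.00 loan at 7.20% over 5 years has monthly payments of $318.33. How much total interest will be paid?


Total paid over the life of the loan = PMT × n.
Total paid = $318.33 × 60 = $19,099.80
Total interest = total paid − principal = $19,099.80 − $16,000.00 = $3,099.80

Total interest = (PMT × n) - PV = $3,099.80


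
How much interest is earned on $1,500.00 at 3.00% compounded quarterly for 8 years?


Compound interest earned = final amount − principal.
A = P(1 + r/n)^(nt) = $1,500.00 × (1 + 0.03/4)^(4 × 8) = $1,905.17
Interest = A − P = $1,905.17 − $1,500.00 = $405.17

Interest = A - P = $405.17


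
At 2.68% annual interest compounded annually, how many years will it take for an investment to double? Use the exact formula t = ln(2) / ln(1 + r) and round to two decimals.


Doubling condition: (1 + r)^t = 2
Take ln of both sides: t × ln(1 + r) = ln(2)
t = ln(2) / ln(1 + r)
t = 0.693147 / 0.026447
t = 26.21

t = ln(2) / ln(1 + r) = 26.21 years


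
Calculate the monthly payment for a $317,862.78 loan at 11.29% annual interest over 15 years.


Loan payment formula: PMT = PV × r / (1 − (1 + r)^(−n))
Monthly rate r = 0.1129/12 ≈ 0.00940833, n = 180 months
Denominator: 1 − (1 + 0.1129/12)^(−180) = 0.814664
PMT = $317,862.78 × (0.1129/12) / 0.814664
PMT = $3,670.91 per month

PMT = PV × r / (1-(1+r)^(-n)) = $3,670.91/month


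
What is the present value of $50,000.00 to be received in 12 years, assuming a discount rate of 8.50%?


Present value formula: PV = FV / (1 + r)^t
PV = $50,000.00 / (1 + 0.085)^12
PV = $50,000.00 / 2.6616862
PV = $18,785.08

PV = FV / (1 + r)^t = $18,785.08


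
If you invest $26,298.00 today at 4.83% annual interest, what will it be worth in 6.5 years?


Future value formula: FV = PV × (1 + r)^t
FV = $26,298.00 × (1 + 0.0483)^6.5
FV = $26,298.00 × 1.3588024
FV = $35,733.79

FV = PV × (1 + r)^t = $35,733.79


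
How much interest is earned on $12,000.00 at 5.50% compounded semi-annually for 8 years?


Compound interest earned = final amount − principal.
A = P(1 + r/n)^(nt) = $12,000.00 × (1 + 0.055/2)^(2 × 8) = $18,522.11
Interest = A − P = $18,522.11 − $12,000.00 = $6,522.11

Interest = A - P = $6,522.11


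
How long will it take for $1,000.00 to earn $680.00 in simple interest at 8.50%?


Rearrange the simple interest formula for t:
I = P × r × t  ⇒  t = I / (P × r)
t = $680.00 / ($1,000.00 × 0.085)
t = 8

t = I/(P×r) = 8 years


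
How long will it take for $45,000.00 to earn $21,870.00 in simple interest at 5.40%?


Rearrange the simple interest formula for t:
I = P × r × t  ⇒  t = I / (P × r)
t = $21,870.00 / ($45,000.00 × 0.054)
t = 9

t = I/(P×r) = 9 years


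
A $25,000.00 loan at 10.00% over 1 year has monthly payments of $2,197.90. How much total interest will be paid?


Total paid over the life of the loan = PMT × n.
Total paid = $2,197.90 × 12 = $26,374.80
Total interest = total paid − principal = $26,374.80 − $25,000.00 = $1,374.80

Total interest = (PMT × n) - PV = $1,374.80


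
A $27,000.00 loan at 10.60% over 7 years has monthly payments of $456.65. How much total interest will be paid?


Total paid over the life of the loan = PMT × n.
Total paid = $456.65 × 84 = $38,358.60
Total interest = total paid − principal = $38,358.60 − $27,000.00 = $11,358.60

Total interest = (PMT × n) - PV = $11,358.60


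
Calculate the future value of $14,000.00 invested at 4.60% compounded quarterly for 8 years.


Compound interest formula: A = P(1 + r/n)^(nt)
A = $14,000.00 × (1 + 0.046/4)^(4 × 8)
Growth factor: (1 + 0.046/4)^32 = 1.4418112
A = $14,000.00 × 1.4418112
A = $20,185.36

A = P(1 + r/n)^(nt) = $20,185.36


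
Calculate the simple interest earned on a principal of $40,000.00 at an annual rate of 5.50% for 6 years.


Simple interest formula: I = P × r × t
I = $40,000.00 × 0.055 × 6
I = $13,200.00

I = P × r × t = $13,200.00


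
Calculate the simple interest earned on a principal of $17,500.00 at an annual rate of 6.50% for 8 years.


Simple interest formula: I = P × r × t
I = $17,500.00 × 0.065 × 8
I = $9,100.00

I = P × r × t = $9,100.00


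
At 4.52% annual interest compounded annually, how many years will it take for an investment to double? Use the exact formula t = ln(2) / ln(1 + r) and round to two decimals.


Doubling condition: (1 + r)^t = 2
Take ln of both sides: t × ln(1 + r) = ln(2)
t = ln(2) / ln(1 + r)
t = 0.693147 / 0.044208
t = 15.68

t = ln(2) / ln(1 + r) = 15.68 years


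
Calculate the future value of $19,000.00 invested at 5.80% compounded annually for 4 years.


Compound interest formula: A = P(1 + r/n)^(nt)
A = $19,000.00 × (1 + 0.058/1)^(1 × 4)
Growth factor: (1 + 0.058/1)^4 = 1.252976
A = $19,000.00 × 1.252976
A = $23,806.54

A = P(1 + r/n)^(nt) = $23,806.54


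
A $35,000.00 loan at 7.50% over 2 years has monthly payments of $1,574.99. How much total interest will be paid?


Total paid over the life of the loan = PMT × n.
Total paid = $1,574.99 × 24 = $37,799.76
Total interest = total paid − principal = $37,799.76 − $35,000.00 = $2,799.76

Total interest = (PMT × n) - PV = $2,799.76


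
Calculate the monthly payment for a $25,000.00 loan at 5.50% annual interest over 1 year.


Loan payment formula: PMT = PV × r / (1 − (1 + r)^(−n))
Monthly rate r = 0.055/12 ≈ 0.00458333, n = 12 months
Denominator: 1 − (1 + 0.055/12)^(−12) = 0.053396
PMT = $25,000.00 × (0.055/12) / 0.053396
PMT = $2,145.92 per month

PMT = PV × r / (1-(1+r)^(-n)) = $2,145.92/month


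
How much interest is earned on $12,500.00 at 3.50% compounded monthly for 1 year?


Compound interest earned = final amount − principal.
A = P(1 + r/n)^(nt) = $12,500.00 × (1 + 0.035/12)^(12 × 1) = $12,944.59
Interest = A − P = $12,944.59 − $12,500.00 = $444.59

Interest = A - P = $444.59


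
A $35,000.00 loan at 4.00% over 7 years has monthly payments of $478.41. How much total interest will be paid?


Total paid over the life of the loan = PMT × n.
Total paid = $478.41 × 84 = $40,186.44
Total interest = total paid − principal = $40,186.44 − $35,000.00 = $5,186.44

Total interest = (PMT × n) - PV = $5,186.44


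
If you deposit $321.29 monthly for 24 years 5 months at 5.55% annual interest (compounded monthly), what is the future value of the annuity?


Future value of an ordinary annuity: FV = PMT × ((1 + r)^n − 1) / r
Monthly rate r = 0.0555/12 = 0.004625, n = 293
FV = $321.29 × ((1 + 0.0555/12)^293 − 1) / (0.0555/12)
FV = $321.29 × 619.492236
FV = $199,036.66

FV = PMT × ((1+r)^n - 1)/r = $199,036.66


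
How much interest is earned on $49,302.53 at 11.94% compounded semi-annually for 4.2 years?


Compound interest earned = final amount − principal.
A = P(1 + r/n)^(nt) = $49,302.53 × (1 + 0.1194/2)^(2 × 4.2) = $80,242.76
Interest = A − P = $80,242.76 − $49,302.53 = $30,940.23

Interest = A - P = $30,940.23


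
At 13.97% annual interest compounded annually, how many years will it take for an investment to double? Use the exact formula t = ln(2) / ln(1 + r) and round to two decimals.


Doubling condition: (1 + r)^t = 2
Take ln of both sides: t × ln(1 + r) = ln(2)
t = ln(2) / ln(1 + r)
t = 0.693147 / 0.130765
t = 5.30

t = ln(2) / ln(1 + r) = 5.30 years


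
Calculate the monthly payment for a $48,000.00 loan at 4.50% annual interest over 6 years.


Loan payment formula: PMT = PV × r / (1 − (1 + r)^(−n))
Monthly rate r = 0.045/12 = 0.00375, n = 72 months
Denominator: 1 − (1 + 0.045/12)^(−72) = 0.236235
PMT = $48,000.00 × (0.045/12) / 0.236235
PMT = $761.95 per month

PMT = PV × r / (1-(1+r)^(-n)) = $761.95/month


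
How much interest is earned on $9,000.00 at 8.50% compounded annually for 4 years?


Compound interest earned = final amount − principal.
A = P(1 + r/n)^(nt) = $9,000.00 × (1 + 0.085/1)^(1 × 4) = $12,472.73
Interest = A − P = $12,472.73 − $9,000.00 = $3,472.73

Interest = A - P = $3,472.73


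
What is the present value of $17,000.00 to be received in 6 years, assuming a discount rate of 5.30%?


Present value formula: PV = FV / (1 + r)^t
PV = $17,000.00 / (1 + 0.053)^6
PV = $17,000.00 / 1.3632334
PV = $12,470.35

PV = FV / (1 + r)^t = $12,470.35


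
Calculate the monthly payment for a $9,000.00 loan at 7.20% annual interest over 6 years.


Loan payment formula: PMT = PV × r / (1 − (1 + r)^(−n))
Monthly rate r = 0.072/12 = 0.006, n = 72 months
Denominator: 1 − (1 + 0.072/12)^(−72) = 0.349952
PMT = $9,000.00 × (0.072/12) / 0.349952
PMT = $154.31 per month

PMT = PV × r / (1-(1+r)^(-n)) = $154.31/month


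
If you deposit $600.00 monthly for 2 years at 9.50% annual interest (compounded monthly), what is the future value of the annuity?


Future value of an ordinary annuity: FV = PMT × ((1 + r)^n − 1) / r
Monthly rate r = 0.095/12 ≈ 0.00791667, n = 24
FV = $600.00 × ((1 + 0.095/12)^24 − 1) / (0.095/12)
FV = $600.00 × 26.317295
FV = $15,790.38

FV = PMT × ((1+r)^n - 1)/r = $15,790.38


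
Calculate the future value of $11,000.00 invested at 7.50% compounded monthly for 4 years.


Compound interest formula: A = P(1 + r/n)^(nt)
A = $11,000.00 × (1 + 0.075/12)^(12 × 4)
Growth factor: (1 + 0.075/12)^48 = 1.348599
A = $11,000.00 × 1.348599
A = $14,834.59

A = P(1 + r/n)^(nt) = $14,834.59


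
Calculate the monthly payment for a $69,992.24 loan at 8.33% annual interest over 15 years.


Loan payment formula: PMT = PV × r / (1 − (1 + r)^(−n))
Monthly rate r = 0.0833/12 ≈ 0.00694167, n = 180 months
Denominator: 1 − (1 + 0.0833/12)^(−180) = 0.712112
PMT = $69,992.24 × (0.0833/12) / 0.712112
PMT = $682.28 per month

PMT = PV × r / (1-(1+r)^(-n)) = $682.28/month


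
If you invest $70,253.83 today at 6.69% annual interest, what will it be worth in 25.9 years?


Future value formula: FV = PV × (1 + r)^t
FV = $70,253.83 × (1 + 0.0669)^25.9
FV = $70,253.83 × 5.3506214
FV = $375,901.65

FV = PV × (1 + r)^t = $375,901.65


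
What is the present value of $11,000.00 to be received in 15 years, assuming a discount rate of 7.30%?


Present value formula: PV = FV / (1 + r)^t
PV = $11,000.00 / (1 + 0.073)^15
PV = $11,000.00 / 2.877371
PV = $3,822.93

PV = FV / (1 + r)^t = $3,822.93


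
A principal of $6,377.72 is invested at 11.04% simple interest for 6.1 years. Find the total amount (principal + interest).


Total amount formula: A = P(1 + rt) = P + P·r·t
Interest: I = P × r × t = $6,377.72 × 0.1104 × 6.1 = $4,295.01
A = P + I = $6,377.72 + $4,295.01 = $10,672.73

A = P + I = P(1 + rt) = $10,672.73


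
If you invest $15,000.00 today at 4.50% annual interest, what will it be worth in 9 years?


Future value formula: FV = PV × (1 + r)^t
FV = $15,000.00 × (1 + 0.045)^9
FV = $15,000.00 × 1.4860951
FV = $22,291.43

FV = PV × (1 + r)^t = $22,291.43


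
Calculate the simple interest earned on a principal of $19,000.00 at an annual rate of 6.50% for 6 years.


Simple interest formula: I = P × r × t
I = $19,000.00 × 0.065 × 6
I = $7,410.00

I = P × r × t = $7,410.00


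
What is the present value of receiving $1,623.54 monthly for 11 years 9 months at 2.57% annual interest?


Present value of an ordinary annuity: PV = PMT × (1 − (1 + r)^(−n)) / r
Monthly rate r = 0.0257/12 ≈ 0.00214167, n = 141
PV = $1,623.54 × (1 − (1 + 0.0257/12)^(−141)) / (0.0257/12)
PV = $1,623.54 × 121.589730
PV = $197,405.79

PV = PMT × (1-(1+r)^(-n))/r = $197,405.79


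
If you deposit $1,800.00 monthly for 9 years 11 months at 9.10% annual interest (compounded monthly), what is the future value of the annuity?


Future value of an ordinary annuity: FV = PMT × ((1 + r)^n − 1) / r
Monthly rate r = 0.091/12 ≈ 0.00758333, n = 119
FV = $1,800.00 × ((1 + 0.091/12)^119 − 1) / (0.091/12)
FV = $1,800.00 × 192.154909
FV = $345,878.84

FV = PMT × ((1+r)^n - 1)/r = $345,878.84


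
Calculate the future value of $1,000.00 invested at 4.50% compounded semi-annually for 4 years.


Compound interest formula: A = P(1 + r/n)^(nt)
A = $1,000.00 × (1 + 0.045/2)^(2 × 4)
Growth factor: (1 + 0.045/2)^8 = 1.194831
A = $1,000.00 × 1.194831
A = $1,194.83

A = P(1 + r/n)^(nt) = $1,194.83


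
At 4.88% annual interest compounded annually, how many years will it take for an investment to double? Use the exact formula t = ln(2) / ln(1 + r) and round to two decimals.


Doubling condition: (1 + r)^t = 2
Take ln of both sides: t × ln(1 + r) = ln(2)
t = ln(2) / ln(1 + r)
t = 0.693147 / 0.047647
t = 14.55

t = ln(2) / ln(1 + r) = 14.55 years


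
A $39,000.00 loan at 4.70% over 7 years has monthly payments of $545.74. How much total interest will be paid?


Total paid over the life of the loan = PMT × n.
Total paid = $545.74 × 84 = $45,842.16
Total interest = total paid − principal = $45,842.16 − $39,000.00 = $6,842.16

Total interest = (PMT × n) - PV = $6,842.16


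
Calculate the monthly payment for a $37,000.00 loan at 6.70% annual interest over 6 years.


Loan payment formula: PMT = PV × r / (1 − (1 + r)^(−n))
Monthly rate r = 0.067/12 ≈ 0.00558333, n = 72 months
Denominator: 1 − (1 + 0.067/12)^(−72) = 0.330271
PMT = $37,000.00 × (0.067/12) / 0.330271
PMT = $625.50 per month

PMT = PV × r / (1-(1+r)^(-n)) = $625.50/month


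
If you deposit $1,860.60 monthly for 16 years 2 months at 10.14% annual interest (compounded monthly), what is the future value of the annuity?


Future value of an ordinary annuity: FV = PMT × ((1 + r)^n − 1) / r
Monthly rate r = 0.1014/12 = 0.00845, n = 194
FV = $1,860.60 × ((1 + 0.1014/12)^194 − 1) / (0.1014/12)
FV = $1,860.60 × 487.124716
FV = $906,344.25

FV = PMT × ((1+r)^n - 1)/r = $906,344.25


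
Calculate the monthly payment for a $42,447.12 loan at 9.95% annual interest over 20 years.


Loan payment formula: PMT = PV × r / (1 − (1 + r)^(−n))
Monthly rate r = 0.0995/12 ≈ 0.00829167, n = 240 months
Denominator: 1 − (1 + 0.0995/12)^(−240) = 0.862178
PMT = $42,447.12 × (0.0995/12) / 0.862178
PMT = $408.22 per month

PMT = PV × r / (1-(1+r)^(-n)) = $408.22/month


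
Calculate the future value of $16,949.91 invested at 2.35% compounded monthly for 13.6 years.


Compound interest formula: A = P(1 + r/n)^(nt)
A = $16,949.91 × (1 + 0.0235/12)^(12 × 13.6)
Growth factor: (1 + 0.0235/12)^163.2 = 1.376147
A = $16,949.91 × 1.376147
A = $23,325.57

A = P(1 + r/n)^(nt) = $23,325.57


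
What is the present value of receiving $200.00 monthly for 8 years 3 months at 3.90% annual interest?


Present value of an ordinary annuity: PV = PMT × (1 − (1 + r)^(−n)) / r
Monthly rate r = 0.039/12 = 0.00325, n = 99
PV = $200.00 × (1 − (1 + 0.039/12)^(−99)) / (0.039/12)
PV = $200.00 × 84.536103
PV = $16,907.22

PV = PMT × (1-(1+r)^(-n))/r = $16,907.22


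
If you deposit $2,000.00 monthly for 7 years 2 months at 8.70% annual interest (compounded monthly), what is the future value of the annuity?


Future value of an ordinary annuity: FV = PMT × ((1 + r)^n − 1) / r
Monthly rate r = 0.087/12 = 0.00725, n = 86
FV = $2,000.00 × ((1 + 0.087/12)^86 − 1) / (0.087/12)
FV = $2,000.00 × 118.793713
FV = $237,587.43

FV = PMT × ((1+r)^n - 1)/r = $237,587.43


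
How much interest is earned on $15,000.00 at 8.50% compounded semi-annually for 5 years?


Compound interest earned = final amount − principal.
A = P(1 + r/n)^(nt) = $15,000.00 × (1 + 0.085/2)^(2 × 5) = $22,743.22
Interest = A − P = $22,743.22 − $15,000.00 = $7,743.22

Interest = A - P = $7,743.22


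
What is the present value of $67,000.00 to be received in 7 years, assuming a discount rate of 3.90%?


Present value formula: PV = FV / (1 + r)^t
PV = $67,000.00 / (1 + 0.039)^7
PV = $67,000.00 / 1.307100
PV = $51,258.51

PV = FV / (1 + r)^t = $51,258.51


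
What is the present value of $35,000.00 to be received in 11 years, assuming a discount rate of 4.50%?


Present value formula: PV = FV / (1 + r)^t
PV = $35,000.00 / (1 + 0.045)^11
PV = $35,000.00 / 1.622853
PV = $21,566.96

PV = FV / (1 + r)^t = $21,566.96


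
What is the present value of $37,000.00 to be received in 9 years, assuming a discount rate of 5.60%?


Present value formula: PV = FV / (1 + r)^t
PV = $37,000.00 / (1 + 0.056)^9
PV = $37,000.00 / 1.6329589
PV = $22,658.26

PV = FV / (1 + r)^t = $22,658.26


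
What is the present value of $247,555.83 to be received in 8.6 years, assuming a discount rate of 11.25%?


Present value formula: PV = FV / (1 + r)^t
PV = $247,555.83 / (1 + 0.1125)^8.6
PV = $247,555.83 / 2.5013829
PV = $98,967.59

PV = FV / (1 + r)^t = $98,967.59


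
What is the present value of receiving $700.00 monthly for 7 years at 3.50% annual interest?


Present value of an ordinary annuity: PV = PMT × (1 − (1 + r)^(−n)) / r
Monthly rate r = 0.035/12 ≈ 0.00291667, n = 84
PV = $700.00 × (1 − (1 + 0.035/12)^(−84)) / (0.035/12)
PV = $700.00 × 74.405589
PV = $52,083.91

PV = PMT × (1-(1+r)^(-n))/r = $52,083.91


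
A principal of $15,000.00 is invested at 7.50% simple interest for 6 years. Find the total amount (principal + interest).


Total amount formula: A = P(1 + rt) = P + P·r·t
Interest: I = P × r × t = $15,000.00 × 0.075 × 6 = $6,750.00
A = P + I = $15,000.00 + $6,750.00 = $21,750.00

A = P + I = P(1 + rt) = $21,750.00


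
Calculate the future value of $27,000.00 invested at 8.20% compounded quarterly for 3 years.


Compound interest formula: A = P(1 + r/n)^(nt)
A = $27,000.00 × (1 + 0.082/4)^(4 × 3)
Growth factor: (1 + 0.082/4)^12 = 1.2757222
A = $27,000.00 × 1.2757222
A = $34,444.50

A = P(1 + r/n)^(nt) = $34,444.50


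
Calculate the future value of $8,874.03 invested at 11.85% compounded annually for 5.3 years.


Compound interest formula: A = P(1 + r/n)^(nt)
A = $8,874.03 × (1 + 0.1185/1)^(1 × 5.3)
Growth factor: (1 + 0.1185/1)^5.3 = 1.810384
A = $8,874.03 × 1.810384
A = $16,065.40

A = P(1 + r/n)^(nt) = $16,065.40


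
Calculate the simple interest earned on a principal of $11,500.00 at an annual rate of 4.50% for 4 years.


Simple interest formula: I = P × r × t
I = $11,500.00 × 0.045 × 4
I = $2,070.00

I = P × r × t = $2,070.00


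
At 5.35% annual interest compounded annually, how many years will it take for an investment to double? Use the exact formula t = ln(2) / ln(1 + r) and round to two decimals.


Doubling condition: (1 + r)^t = 2
Take ln of both sides: t × ln(1 + r) = ln(2)
t = ln(2) / ln(1 + r)
t = 0.693147 / 0.052118
t = 13.30

t = ln(2) / ln(1 + r) = 13.30 years


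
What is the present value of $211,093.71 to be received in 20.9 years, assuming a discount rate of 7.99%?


Present value formula: PV = FV / (1 + r)^t
PV = $211,093.71 / (1 + 0.0799)^20.9
PV = $211,093.71 / 4.985584
PV = $42,340.82

PV = FV / (1 + r)^t = $42,340.82


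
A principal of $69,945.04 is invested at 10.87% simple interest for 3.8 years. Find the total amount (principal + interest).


Total amount formula: A = P(1 + rt) = P + P·r·t
Interest: I = P × r × t = $69,945.04 × 0.1087 × 3.8 = $28,891.50
A = P + I = $69,945.04 + $28,891.50 = $98,836.54

A = P + I = P(1 + rt) = $98,836.54


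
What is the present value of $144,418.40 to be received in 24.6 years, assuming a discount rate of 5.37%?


Present value formula: PV = FV / (1 + r)^t
PV = $144,418.40 / (1 + 0.0537)^24.6
PV = $144,418.40 / 3.621077
PV = $39,882.72

PV = FV / (1 + r)^t = $39,882.72


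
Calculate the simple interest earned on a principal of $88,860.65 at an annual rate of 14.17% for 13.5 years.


Simple interest formula: I = P × r × t
I = $88,860.65 × 0.1417 × 13.5
I = $169,985.98

I = P × r × t = $169,985.98


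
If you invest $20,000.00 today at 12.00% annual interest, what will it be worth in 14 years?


Future value formula: FV = PV × (1 + r)^t
FV = $20,000.00 × (1 + 0.12)^14
FV = $20,000.00 × 4.8871123
FV = $97,742.25

FV = PV × (1 + r)^t = $97,742.25


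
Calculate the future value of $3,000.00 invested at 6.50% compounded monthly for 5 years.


Compound interest formula: A = P(1 + r/n)^(nt)
A = $3,000.00 × (1 + 0.065/12)^(12 × 5)
Growth factor: (1 + 0.065/12)^60 = 1.382817
A = $3,000.00 × 1.382817
A = $4,148.45

A = P(1 + r/n)^(nt) = $4,148.45


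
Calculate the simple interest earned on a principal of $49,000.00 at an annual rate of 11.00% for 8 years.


Simple interest formula: I = P × r × t
I = $49,000.00 × 0.11 × 8
I = $43,120.00

I = P × r × t = $43,120.00


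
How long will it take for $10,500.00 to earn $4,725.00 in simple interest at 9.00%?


Rearrange the simple interest formula for t:
I = P × r × t  ⇒  t = I / (P × r)
t = $4,725.00 / ($10,500.00 × 0.09)
t = 5

t = I/(P×r) = 5 years


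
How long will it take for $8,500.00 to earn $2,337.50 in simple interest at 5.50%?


Rearrange the simple interest formula for t:
I = P × r × t  ⇒  t = I / (P × r)
t = $2,337.50 / ($8,500.00 × 0.055)
t = 5

t = I/(P×r) = 5 years


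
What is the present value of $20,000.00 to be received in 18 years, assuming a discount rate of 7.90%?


Present value formula: PV = FV / (1 + r)^t
PV = $20,000.00 / (1 + 0.079)^18
PV = $20,000.00 / 3.9299408
PV = $5,089.14

PV = FV / (1 + r)^t = $5,089.14


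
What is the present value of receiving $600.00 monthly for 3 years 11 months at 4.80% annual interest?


Present value of an ordinary annuity: PV = PMT × (1 − (1 + r)^(−n)) / r
Monthly rate r = 0.048/12 = 0.004, n = 47
PV = $600.00 × (1 − (1 + 0.048/12)^(−47)) / (0.048/12)
PV = $600.00 × 42.768626
PV = $25,661.18

PV = PMT × (1-(1+r)^(-n))/r = $25,661.18


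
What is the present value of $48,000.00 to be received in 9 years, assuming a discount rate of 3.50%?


Present value formula: PV = FV / (1 + r)^t
PV = $48,000.00 / (1 + 0.035)^9
PV = $48,000.00 / 1.3628974
PV = $35,219.09

PV = FV / (1 + r)^t = $35,219.09


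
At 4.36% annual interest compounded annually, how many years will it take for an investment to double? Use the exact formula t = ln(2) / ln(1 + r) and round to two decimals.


Doubling condition: (1 + r)^t = 2
Take ln of both sides: t × ln(1 + r) = ln(2)
t = ln(2) / ln(1 + r)
t = 0.693147 / 0.042676
t = 16.24

t = ln(2) / ln(1 + r) = 16.24 years


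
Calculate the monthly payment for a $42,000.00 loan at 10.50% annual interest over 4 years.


Loan payment formula: PMT = PV × r / (1 − (1 + r)^(−n))
Monthly rate r = 0.105/12 = 0.00875, n = 48 months
Denominator: 1 − (1 + 0.105/12)^(−48) = 0.341752
PMT = $42,000.00 × (0.105/12) / 0.341752
PMT = $1,075.34 per month

PMT = PV × r / (1-(1+r)^(-n)) = $1,075.34/month


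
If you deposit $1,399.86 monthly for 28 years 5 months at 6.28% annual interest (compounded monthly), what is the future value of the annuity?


Future value of an ordinary annuity: FV = PMT × ((1 + r)^n − 1) / r
Monthly rate r = 0.0628/12 ≈ 0.00523333, n = 341
FV = $1,399.86 × ((1 + 0.0628/12)^341 − 1) / (0.0628/12)
FV = $1,399.86 × 941.912521
FV = $1,318,545.66

FV = PMT × ((1+r)^n - 1)/r = $1,318,545.66


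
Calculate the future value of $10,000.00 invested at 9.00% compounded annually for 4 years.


Compound interest formula: A = P(1 + r/n)^(nt)
A = $10,000.00 × (1 + 0.09/1)^(1 × 4)
Growth factor: (1 + 0.09/1)^4 = 1.411582
A = $10,000.00 × 1.411582
A = $14,115.82

A = P(1 + r/n)^(nt) = $14,115.82


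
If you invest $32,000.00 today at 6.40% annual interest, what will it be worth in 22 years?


Future value formula: FV = PV × (1 + r)^t
FV = $32,000.00 × (1 + 0.064)^22
FV = $32,000.00 × 3.9148562
FV = $125,275.40

FV = PV × (1 + r)^t = $125,275.40


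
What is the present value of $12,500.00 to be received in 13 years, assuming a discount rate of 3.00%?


Present value formula: PV = FV / (1 + r)^t
PV = $12,500.00 / (1 + 0.03)^13
PV = $12,500.00 / 1.468534
PV = $8,511.89

PV = FV / (1 + r)^t = $8,511.89


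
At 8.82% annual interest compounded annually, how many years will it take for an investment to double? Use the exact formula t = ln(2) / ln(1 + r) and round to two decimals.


Doubling condition: (1 + r)^t = 2
Take ln of both sides: t × ln(1 + r) = ln(2)
t = ln(2) / ln(1 + r)
t = 0.693147 / 0.084525
t = 8.20

t = ln(2) / ln(1 + r) = 8.20 years


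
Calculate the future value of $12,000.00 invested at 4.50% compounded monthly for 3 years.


Compound interest formula: A = P(1 + r/n)^(nt)
A = $12,000.00 × (1 + 0.045/12)^(12 × 3)
Growth factor: (1 + 0.045/12)^36 = 1.1442478
A = $12,000.00 × 1.1442478
A = $13,730.97

A = P(1 + r/n)^(nt) = $13,730.97


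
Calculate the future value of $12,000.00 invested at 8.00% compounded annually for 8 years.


Compound interest formula: A = P(1 + r/n)^(nt)
A = $12,000.00 × (1 + 0.08/1)^(1 × 8)
Growth factor: (1 + 0.08/1)^8 = 1.850930
A = $12,000.00 × 1.850930
A = $22,211.16

A = P(1 + r/n)^(nt) = $22,211.16


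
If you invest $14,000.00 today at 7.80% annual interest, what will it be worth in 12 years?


Future value formula: FV = PV × (1 + r)^t
FV = $14,000.00 × (1 + 0.078)^12
FV = $14,000.00 × 2.462777
FV = $34,478.88

FV = PV × (1 + r)^t = $34,478.88


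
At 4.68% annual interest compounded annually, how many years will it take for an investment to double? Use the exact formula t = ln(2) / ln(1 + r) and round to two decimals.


Doubling condition: (1 + r)^t = 2
Take ln of both sides: t × ln(1 + r) = ln(2)
t = ln(2) / ln(1 + r)
t = 0.693147 / 0.045738
t = 15.15

t = ln(2) / ln(1 + r) = 15.15 years


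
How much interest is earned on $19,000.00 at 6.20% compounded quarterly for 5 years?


Compound interest earned = final amount − principal.
A = P(1 + r/n)^(nt) = $19,000.00 × (1 + 0.062/4)^(4 × 5) = $25,843.55
Interest = A − P = $25,843.55 − $19,000.00 = $6,843.55

Interest = A - P = $6,843.55


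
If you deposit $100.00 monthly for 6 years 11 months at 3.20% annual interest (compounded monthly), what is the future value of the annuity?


Future value of an ordinary annuity: FV = PMT × ((1 + r)^n − 1) / r
Monthly rate r = 0.032/12 ≈ 0.00266667, n = 83
FV = $100.00 × ((1 + 0.032/12)^83 − 1) / (0.032/12)
FV = $100.00 × 92.764410
FV = $9,276.44

FV = PMT × ((1+r)^n - 1)/r = $9,276.44


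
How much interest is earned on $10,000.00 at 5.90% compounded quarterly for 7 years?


Compound interest earned = final amount − principal.
A = P(1 + r/n)^(nt) = $10,000.00 × (1 + 0.059/4)^(4 × 7) = $15,067.93
Interest = A − P = $15,067.93 − $10,000.00 = $5,067.93

Interest = A - P = $5,067.93


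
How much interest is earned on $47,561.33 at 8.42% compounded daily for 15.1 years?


Compound interest earned = final amount − principal.
A = P(1 + r/n)^(nt) = $47,561.33 × (1 + 0.0842/365)^(365 × 15.1) = $169,574.68
Interest = A − P = $169,574.68 − $47,561.33 = $122,013.35

Interest = A - P = $122,013.35


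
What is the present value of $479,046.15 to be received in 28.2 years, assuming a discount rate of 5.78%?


Present value formula: PV = FV / (1 + r)^t
PV = $479,046.15 / (1 + 0.0578)^28.2
PV = $479,046.15 / 4.8773112
PV = $98,219.31

PV = FV / (1 + r)^t = $98,219.31


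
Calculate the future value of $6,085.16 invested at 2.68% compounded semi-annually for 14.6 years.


Compound interest formula: A = P(1 + r/n)^(nt)
A = $6,085.16 × (1 + 0.0268/2)^(2 × 14.6)
Growth factor: (1 + 0.0268/2)^29.2 = 1.475035
A = $6,085.16 × 1.475035
A = $8,975.82

A = P(1 + r/n)^(nt) = $8,975.82


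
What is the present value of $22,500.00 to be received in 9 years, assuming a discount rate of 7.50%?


Present value formula: PV = FV / (1 + r)^t
PV = $22,500.00 / (1 + 0.075)^9
PV = $22,500.00 / 1.917239
PV = $11,735.63

PV = FV / (1 + r)^t = $11,735.63


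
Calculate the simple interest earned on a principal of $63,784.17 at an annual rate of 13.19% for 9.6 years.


Simple interest formula: I = P × r × t
I = $63,784.17 × 0.1319 × 9.6
I = $80,766.07

I = P × r × t = $80,766.07


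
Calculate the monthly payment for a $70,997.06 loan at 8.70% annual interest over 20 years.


Loan payment formula: PMT = PV × r / (1 − (1 + r)^(−n))
Monthly rate r = 0.087/12 = 0.00725, n = 240 months
Denominator: 1 − (1 + 0.087/12)^(−240) = 0.823374
PMT = $70,997.06 × (0.087/12) / 0.823374
PMT = $625.15 per month

PMT = PV × r / (1-(1+r)^(-n)) = $625.15/month


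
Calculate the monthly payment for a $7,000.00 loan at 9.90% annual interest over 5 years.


Loan payment formula: PMT = PV × r / (1 − (1 + r)^(−n))
Monthly rate r = 0.099/12 = 0.00825, n = 60 months
Denominator: 1 − (1 + 0.099/12)^(−60) = 0.389190
PMT = $7,000.00 × (0.099/12) / 0.389190
PMT = $148.39 per month

PMT = PV × r / (1-(1+r)^(-n)) = $148.39/month


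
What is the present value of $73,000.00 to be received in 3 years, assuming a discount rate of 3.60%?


Present value formula: PV = FV / (1 + r)^t
PV = $73,000.00 / (1 + 0.036)^3
PV = $73,000.00 / 1.1119347
PV = $65,651.34

PV = FV / (1 + r)^t = $65,651.34


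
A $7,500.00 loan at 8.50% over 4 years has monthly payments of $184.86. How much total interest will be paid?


Total paid over the life of the loan = PMT × n.
Total paid = $184.86 × 48 = $8,873.28
Total interest = total paid − principal = $8,873.28 − $7,500.00 = $1,373.28

Total interest = (PMT × n) - PV = $1,373.28


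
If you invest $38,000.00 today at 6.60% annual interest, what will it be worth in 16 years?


Future value formula: FV = PV × (1 + r)^t
FV = $38,000.00 × (1 + 0.066)^16
FV = $38,000.00 × 2.7804512
FV = $105,657.15

FV = PV × (1 + r)^t = $105,657.15


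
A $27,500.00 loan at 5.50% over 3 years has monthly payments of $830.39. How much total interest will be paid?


Total paid over the life of the loan = PMT × n.
Total paid = $830.39 × 36 = $29,894.04
Total interest = total paid − principal = $29,894.04 − $27,500.00 = $2,394.04

Total interest = (PMT × n) - PV = $2,394.04


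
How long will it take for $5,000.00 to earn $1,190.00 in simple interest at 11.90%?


Rearrange the simple interest formula for t:
I = P × r × t  ⇒  t = I / (P × r)
t = $1,190.00 / ($5,000.00 × 0.119)
t = 2

t = I/(P×r) = 2 years


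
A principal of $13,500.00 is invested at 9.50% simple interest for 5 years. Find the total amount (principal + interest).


Total amount formula: A = P(1 + rt) = P + P·r·t
Interest: I = P × r × t = $13,500.00 × 0.095 × 5 = $6,412.50
A = P + I = $13,500.00 + $6,412.50 = $19,912.50

A = P + I = P(1 + rt) = $19,912.50


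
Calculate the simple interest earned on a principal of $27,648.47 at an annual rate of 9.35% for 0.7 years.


Simple interest formula: I = P × r × t
I = $27,648.47 × 0.0935 × 0.7
I = $1,809.59

I = P × r × t = $1,809.59


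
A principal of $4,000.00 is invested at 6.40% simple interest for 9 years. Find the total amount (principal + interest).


Total amount formula: A = P(1 + rt) = P + P·r·t
Interest: I = P × r × t = $4,000.00 × 0.064 × 9 = $2,304.00
A = P + I = $4,000.00 + $2,304.00 = $6,304.00

A = P + I = P(1 + rt) = $6,304.00


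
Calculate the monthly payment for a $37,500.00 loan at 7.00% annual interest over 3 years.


Loan payment formula: PMT = PV × r / (1 − (1 + r)^(−n))
Monthly rate r = 0.07/12 ≈ 0.00583333, n = 36 months
Denominator: 1 − (1 + 0.07/12)^(−36) = 0.188921
PMT = $37,500.00 × (0.07/12) / 0.188921
PMT = $1,157.89 per month

PMT = PV × r / (1-(1+r)^(-n)) = $1,157.89/month


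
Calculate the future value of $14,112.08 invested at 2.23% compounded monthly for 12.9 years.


Compound interest formula: A = P(1 + r/n)^(nt)
A = $14,112.08 × (1 + 0.0223/12)^(12 × 12.9)
Growth factor: (1 + 0.0223/12)^154.8 = 1.3329613
A = $14,112.08 × 1.3329613
A = $18,810.86

A = P(1 + r/n)^(nt) = $18,810.86


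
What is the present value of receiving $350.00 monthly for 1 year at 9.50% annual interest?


Present value of an ordinary annuity: PV = PMT × (1 − (1 + r)^(−n)) / r
Monthly rate r = 0.095/12 ≈ 0.00791667, n = 12
PV = $350.00 × (1 − (1 + 0.095/12)^(−12)) / (0.095/12)
PV = $350.00 × 11.404653
PV = $3,991.63

PV = PMT × (1-(1+r)^(-n))/r = $3,991.63


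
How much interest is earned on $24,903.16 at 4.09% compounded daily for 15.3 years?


Compound interest earned = final amount − principal.
A = P(1 + r/n)^(nt) = $24,903.16 × (1 + 0.0409/365)^(365 × 15.3) = $46,559.43
Interest = A − P = $46,559.43 − $24,903.16 = $21,656.27

Interest = A - P = $21,656.27


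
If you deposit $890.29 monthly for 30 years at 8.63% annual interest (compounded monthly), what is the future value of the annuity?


Future value of an ordinary annuity: FV = PMT × ((1 + r)^n − 1) / r
Monthly rate r = 0.0863/12 ≈ 0.00719167, n = 360
FV = $890.29 × ((1 + 0.0863/12)^360 − 1) / (0.0863/12)
FV = $890.29 × 1695.523316
FV = $1,509,507.45

FV = PMT × ((1+r)^n - 1)/r = $1,509,507.45


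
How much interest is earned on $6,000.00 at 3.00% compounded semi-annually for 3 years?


Compound interest earned = final amount − principal.
A = P(1 + r/n)^(nt) = $6,000.00 × (1 + 0.03/2)^(2 × 3) = $6,560.66
Interest = A − P = $6,560.66 − $6,000.00 = $560.66

Interest = A - P = $560.66


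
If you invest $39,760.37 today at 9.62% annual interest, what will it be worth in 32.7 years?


Future value formula: FV = PV × (1 + r)^t
FV = $39,760.37 × (1 + 0.0962)^32.7
FV = $39,760.37 × 20.1556304
FV = $801,395.32

FV = PV × (1 + r)^t = $801,395.32


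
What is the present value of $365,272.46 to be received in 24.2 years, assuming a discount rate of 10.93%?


Present value formula: PV = FV / (1 + r)^t
PV = $365,272.46 / (1 + 0.1093)^24.2
PV = $365,272.46 / 12.307961
PV = $29,677.74

PV = FV / (1 + r)^t = $29,677.74


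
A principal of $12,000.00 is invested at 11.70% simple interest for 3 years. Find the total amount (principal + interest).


Total amount formula: A = P(1 + rt) = P + P·r·t
Interest: I = P × r × t = $12,000.00 × 0.117 × 3 = $4,212.00
A = P + I = $12,000.00 + $4,212.00 = $16,212.00

A = P + I = P(1 + rt) = $16,212.00


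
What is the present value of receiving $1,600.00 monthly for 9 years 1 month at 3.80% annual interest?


Present value of an ordinary annuity: PV = PMT × (1 − (1 + r)^(−n)) / r
Monthly rate r = 0.038/12 ≈ 0.00316667, n = 109
PV = $1,600.00 × (1 − (1 + 0.038/12)^(−109)) / (0.038/12)
PV = $1,600.00 × 92.056230
PV = $147,289.97

PV = PMT × (1-(1+r)^(-n))/r = $147,289.97


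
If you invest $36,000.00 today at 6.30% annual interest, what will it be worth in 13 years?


Future value formula: FV = PV × (1 + r)^t
FV = $36,000.00 × (1 + 0.063)^13
FV = $36,000.00 × 2.2127505
FV = $79,659.02

FV = PV × (1 + r)^t = $79,659.02


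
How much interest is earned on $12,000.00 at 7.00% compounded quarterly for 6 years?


Compound interest earned = final amount − principal.
A = P(1 + r/n)^(nt) = $12,000.00 × (1 + 0.07/4)^(4 × 6) = $18,197.31
Interest = A − P = $18,197.31 − $12,000.00 = $6,197.31

Interest = A - P = $6,197.31


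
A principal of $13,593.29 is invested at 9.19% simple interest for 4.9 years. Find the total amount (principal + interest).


Total amount formula: A = P(1 + rt) = P + P·r·t
Interest: I = P × r × t = $13,593.29 × 0.0919 × 4.9 = $6,121.19
A = P + I = $13,593.29 + $6,121.19 = $19,714.48

A = P + I = P(1 + rt) = $19,714.48


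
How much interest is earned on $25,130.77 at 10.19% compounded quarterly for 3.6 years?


Compound interest earned = final amount − principal.
A = P(1 + r/n)^(nt) = $25,130.77 × (1 + 0.1019/4)^(4 × 3.6) = $36,101.64
Interest = A − P = $36,101.64 − $25,130.77 = $10,970.87

Interest = A - P = $10,970.87


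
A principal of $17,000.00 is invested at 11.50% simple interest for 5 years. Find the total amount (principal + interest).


Total amount formula: A = P(1 + rt) = P + P·r·t
Interest: I = P × r × t = $17,000.00 × 0.115 × 5 = $9,775.00
A = P + I = $17,000.00 + $9,775.00 = $26,775.00

A = P + I = P(1 + rt) = $26,775.00


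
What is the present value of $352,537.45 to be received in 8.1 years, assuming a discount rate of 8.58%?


Present value formula: PV = FV / (1 + r)^t
PV = $352,537.45 / (1 + 0.0858)^8.1
PV = $352,537.45 / 1.9479315
PV = $180,980.41

PV = FV / (1 + r)^t = $180,980.41


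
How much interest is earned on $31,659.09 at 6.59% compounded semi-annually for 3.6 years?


Compound interest earned = final amount − principal.
A = P(1 + r/n)^(nt) = $31,659.09 × (1 + 0.0659/2)^(2 × 3.6) = $39,982.45
Interest = A − P = $39,982.45 − $31,659.09 = $8,323.36

Interest = A - P = $8,323.36


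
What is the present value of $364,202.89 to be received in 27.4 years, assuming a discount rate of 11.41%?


Present value formula: PV = FV / (1 + r)^t
PV = $364,202.89 / (1 + 0.1141)^27.4
PV = $364,202.89 / 19.307337
PV = $18,863.45

PV = FV / (1 + r)^t = $18,863.45


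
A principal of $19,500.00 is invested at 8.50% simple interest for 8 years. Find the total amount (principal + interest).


Total amount formula: A = P(1 + rt) = P + P·r·t
Interest: I = P × r × t = $19,500.00 × 0.085 × 8 = $13,260.00
A = P + I = $19,500.00 + $13,260.00 = $32,760.00

A = P + I = P(1 + rt) = $32,760.00


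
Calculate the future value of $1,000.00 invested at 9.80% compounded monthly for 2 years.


Compound interest formula: A = P(1 + r/n)^(nt)
A = $1,000.00 × (1 + 0.098/12)^(12 × 2)
Growth factor: (1 + 0.098/12)^24 = 1.215559
A = $1,000.00 × 1.215559
A = $1,215.56

A = P(1 + r/n)^(nt) = $1,215.56


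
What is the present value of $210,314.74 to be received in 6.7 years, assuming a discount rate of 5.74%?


Present value formula: PV = FV / (1 + r)^t
PV = $210,314.74 / (1 + 0.0574)^6.7
PV = $210,314.74 / 1.4534609
PV = $144,699.28

PV = FV / (1 + r)^t = $144,699.28


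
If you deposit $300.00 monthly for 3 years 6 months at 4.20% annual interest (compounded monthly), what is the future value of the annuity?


Future value of an ordinary annuity: FV = PMT × ((1 + r)^n − 1) / r
Monthly rate r = 0.042/12 = 0.0035, n = 42
FV = $300.00 × ((1 + 0.042/12)^42 − 1) / (0.042/12)
FV = $300.00 × 45.159059
FV = $13,547.72

FV = PMT × ((1+r)^n - 1)/r = $13,547.72


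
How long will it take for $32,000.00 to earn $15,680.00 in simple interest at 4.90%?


Rearrange the simple interest formula for t:
I = P × r × t  ⇒  t = I / (P × r)
t = $15,680.00 / ($32,000.00 × 0.049)
t = 10

t = I/(P×r) = 10 years


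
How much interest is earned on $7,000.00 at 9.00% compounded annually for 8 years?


Compound interest earned = final amount − principal.
A = P(1 + r/n)^(nt) = $7,000.00 × (1 + 0.09/1)^(1 × 8) = $13,947.94
Interest = A − P = $13,947.94 − $7,000.00 = $6,947.94

Interest = A - P = $6,947.94
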